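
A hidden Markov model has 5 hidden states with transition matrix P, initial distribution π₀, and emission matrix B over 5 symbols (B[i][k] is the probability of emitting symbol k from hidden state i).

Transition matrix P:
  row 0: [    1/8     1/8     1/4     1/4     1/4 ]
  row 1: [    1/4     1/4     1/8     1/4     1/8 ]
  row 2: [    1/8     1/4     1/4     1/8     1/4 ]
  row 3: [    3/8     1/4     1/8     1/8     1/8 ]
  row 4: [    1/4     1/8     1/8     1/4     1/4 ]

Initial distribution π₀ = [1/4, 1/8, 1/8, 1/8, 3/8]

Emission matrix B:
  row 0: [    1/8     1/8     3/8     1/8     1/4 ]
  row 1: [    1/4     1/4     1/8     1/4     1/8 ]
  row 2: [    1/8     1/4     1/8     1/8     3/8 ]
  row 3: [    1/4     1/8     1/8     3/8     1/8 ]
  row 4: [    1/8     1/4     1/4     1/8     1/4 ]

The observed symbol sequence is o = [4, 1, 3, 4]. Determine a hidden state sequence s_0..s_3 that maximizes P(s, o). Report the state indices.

t=0: δ = [6.250e-02, 1.562e-02, 4.688e-02, 1.562e-02, 9.375e-02]  (obs o_0=4)
t=1: δ = [2.930e-03, 2.930e-03, 3.906e-03, 2.930e-03, 5.859e-03]  ψ = [4, 2, 0, 4, 4]  (obs o_1=1)
t=2: δ = [1.831e-04, 2.441e-04, 1.221e-04, 5.493e-04, 1.831e-04]  ψ = [4, 2, 2, 4, 4]  (obs o_2=3)
t=3: δ = [5.150e-05, 1.717e-05, 2.575e-05, 8.583e-06, 1.717e-05]  ψ = [3, 3, 3, 3, 3]  (obs o_3=4)
backtrack: best end state = 0; path = [4, 4, 3, 0]

path = [4, 4, 3, 0]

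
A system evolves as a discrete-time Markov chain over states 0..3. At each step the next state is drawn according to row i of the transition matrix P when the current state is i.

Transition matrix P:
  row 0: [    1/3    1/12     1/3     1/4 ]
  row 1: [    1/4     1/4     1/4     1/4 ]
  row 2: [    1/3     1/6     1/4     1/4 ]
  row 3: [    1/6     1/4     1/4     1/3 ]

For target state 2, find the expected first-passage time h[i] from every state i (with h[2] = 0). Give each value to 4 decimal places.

h = [3.3588, 3.6947, 0.0000, 3.7252]

First-step conditioning: h[2] = 0; for i ≠ 2, h[i] = 1 + Σ_k P[i][k]·h[k].
  h[0] = 1 + 1/3·h[0] + 1/12·h[1] + 1/4·h[3]
  h[1] = 1 + 1/4·h[0] + 1/4·h[1] + 1/4·h[3]
  h[3] = 1 + 1/6·h[0] + 1/4·h[1] + 1/3·h[3]
Solving the 3×3 linear system over states ≠ 2 gives exactly h = [440/131, 484/131, 0, 488/131] (h[2] = 0 is the target).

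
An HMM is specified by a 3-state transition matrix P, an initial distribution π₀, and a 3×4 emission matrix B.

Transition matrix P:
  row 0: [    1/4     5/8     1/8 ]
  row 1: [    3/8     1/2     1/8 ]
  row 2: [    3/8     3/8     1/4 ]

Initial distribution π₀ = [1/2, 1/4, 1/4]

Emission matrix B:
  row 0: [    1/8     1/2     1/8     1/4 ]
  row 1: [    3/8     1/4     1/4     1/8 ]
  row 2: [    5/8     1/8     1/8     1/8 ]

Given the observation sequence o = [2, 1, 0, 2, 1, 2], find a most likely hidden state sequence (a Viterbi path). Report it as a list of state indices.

t=0: δ = [6.250e-02, 6.250e-02, 3.125e-02]  (obs o_0=2)
t=1: δ = [1.172e-02, 9.766e-03, 9.766e-04]  ψ = [1, 0, 0]  (obs o_1=1)
t=2: δ = [4.578e-04, 2.747e-03, 9.155e-04]  ψ = [1, 0, 0]  (obs o_2=0)
t=3: δ = [1.287e-04, 3.433e-04, 4.292e-05]  ψ = [1, 1, 1]  (obs o_3=2)
t=4: δ = [6.437e-05, 4.292e-05, 5.364e-06]  ψ = [1, 1, 1]  (obs o_4=1)
t=5: δ = [2.012e-06, 1.006e-05, 1.006e-06]  ψ = [0, 0, 0]  (obs o_5=2)
backtrack: best end state = 1; path = [1, 0, 1, 1, 0, 1]

path = [1, 0, 1, 1, 0, 1]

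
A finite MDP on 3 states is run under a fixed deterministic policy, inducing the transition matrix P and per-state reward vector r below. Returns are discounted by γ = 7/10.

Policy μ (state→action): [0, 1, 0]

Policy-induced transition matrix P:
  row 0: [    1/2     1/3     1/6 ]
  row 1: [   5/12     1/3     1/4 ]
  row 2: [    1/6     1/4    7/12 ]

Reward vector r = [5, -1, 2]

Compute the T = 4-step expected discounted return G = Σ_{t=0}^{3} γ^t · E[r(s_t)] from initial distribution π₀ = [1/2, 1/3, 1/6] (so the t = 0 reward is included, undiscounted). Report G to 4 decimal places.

t=0: π = [0.5000, 0.3333, 0.1667], E[r] = 2.5000, γ^t·E[r] = 2.500000, running G = 2.500000
t=1: π = [0.4167, 0.3194, 0.2639], E[r] = 2.2917, γ^t·E[r] = 1.604167, running G = 4.104167
t=2: π = [0.3854, 0.3113, 0.3032], E[r] = 2.2222, γ^t·E[r] = 1.088889, running G = 5.193056
t=3: π = [0.3730, 0.3081, 0.3190], E[r] = 2.1947, γ^t·E[r] = 0.752794, running G = 5.945849

G = 5.9458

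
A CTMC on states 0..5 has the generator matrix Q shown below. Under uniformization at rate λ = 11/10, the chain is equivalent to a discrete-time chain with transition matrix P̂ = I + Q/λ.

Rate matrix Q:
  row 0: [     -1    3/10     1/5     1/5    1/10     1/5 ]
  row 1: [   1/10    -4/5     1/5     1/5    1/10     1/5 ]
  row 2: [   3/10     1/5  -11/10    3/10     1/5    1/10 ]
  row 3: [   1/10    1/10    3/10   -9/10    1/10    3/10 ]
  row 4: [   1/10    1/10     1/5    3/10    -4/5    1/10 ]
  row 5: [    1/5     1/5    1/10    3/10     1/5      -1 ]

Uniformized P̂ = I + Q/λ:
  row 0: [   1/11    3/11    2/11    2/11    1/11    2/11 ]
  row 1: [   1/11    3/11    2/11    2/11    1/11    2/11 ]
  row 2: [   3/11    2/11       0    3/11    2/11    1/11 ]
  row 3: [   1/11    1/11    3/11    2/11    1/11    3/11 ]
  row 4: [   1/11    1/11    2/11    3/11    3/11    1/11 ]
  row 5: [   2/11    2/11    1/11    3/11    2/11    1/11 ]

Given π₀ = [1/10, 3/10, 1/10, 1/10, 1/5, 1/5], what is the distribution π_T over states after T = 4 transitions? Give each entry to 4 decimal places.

t=0: π = [0.1000, 0.3000, 0.1000, 0.1000, 0.2000, 0.2000]
t=1: π = [0.1273, 0.1909, 0.1545, 0.2273, 0.1545, 0.1455]
t=2: π = [0.1322, 0.1760, 0.1612, 0.2231, 0.1463, 0.1612]
t=3: π = [0.1349, 0.1763, 0.1582, 0.2244, 0.1468, 0.1595]
t=4: π = [0.1342, 0.1764, 0.1590, 0.2240, 0.1465, 0.1600]

π = [0.1342, 0.1764, 0.1590, 0.2240, 0.1465, 0.1600]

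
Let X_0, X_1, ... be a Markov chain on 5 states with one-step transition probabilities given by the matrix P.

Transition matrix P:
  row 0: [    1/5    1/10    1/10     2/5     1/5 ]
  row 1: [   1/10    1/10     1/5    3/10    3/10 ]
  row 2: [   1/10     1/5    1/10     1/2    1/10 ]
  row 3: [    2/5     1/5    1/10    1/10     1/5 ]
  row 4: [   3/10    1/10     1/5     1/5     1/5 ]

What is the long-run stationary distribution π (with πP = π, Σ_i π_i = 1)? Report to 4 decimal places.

π = [0.2478, 0.1410, 0.1342, 0.2763, 0.2007]

Balance equations π_j = Σ_i π_i·P[i][j]:
  π_0 = 1/5·π_0 + 1/10·π_1 + 1/10·π_2 + 2/5·π_3 + 3/10·π_4
  π_1 = 1/10·π_0 + 1/10·π_1 + 1/5·π_2 + 1/5·π_3 + 1/10·π_4
  π_2 = 1/10·π_0 + 1/5·π_1 + 1/10·π_2 + 1/10·π_3 + 1/5·π_4
  π_3 = 2/5·π_0 + 3/10·π_1 + 1/2·π_2 + 1/10·π_3 + 1/5·π_4
  normalize: π_0 + π_1 + π_2 + π_3 + π_4 = 1
Solving the linear system gives exactly π = [649/2619, 1847/13095, 1757/13095, 134/485, 292/1455].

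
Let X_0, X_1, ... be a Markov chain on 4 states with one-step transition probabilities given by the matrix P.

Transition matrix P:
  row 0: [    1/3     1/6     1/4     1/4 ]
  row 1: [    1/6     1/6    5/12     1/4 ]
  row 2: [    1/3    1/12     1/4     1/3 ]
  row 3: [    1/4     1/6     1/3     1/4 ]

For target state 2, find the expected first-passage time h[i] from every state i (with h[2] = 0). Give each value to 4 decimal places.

h = [3.3488, 2.7907, 0.0000, 3.0698]

First-step conditioning: h[2] = 0; for i ≠ 2, h[i] = 1 + Σ_k P[i][k]·h[k].
  h[0] = 1 + 1/3·h[0] + 1/6·h[1] + 1/4·h[3]
  h[1] = 1 + 1/6·h[0] + 1/6·h[1] + 1/4·h[3]
  h[3] = 1 + 1/4·h[0] + 1/6·h[1] + 1/4·h[3]
Solving the 3×3 linear system over states ≠ 2 gives exactly h = [144/43, 120/43, 0, 132/43] (h[2] = 0 is the target).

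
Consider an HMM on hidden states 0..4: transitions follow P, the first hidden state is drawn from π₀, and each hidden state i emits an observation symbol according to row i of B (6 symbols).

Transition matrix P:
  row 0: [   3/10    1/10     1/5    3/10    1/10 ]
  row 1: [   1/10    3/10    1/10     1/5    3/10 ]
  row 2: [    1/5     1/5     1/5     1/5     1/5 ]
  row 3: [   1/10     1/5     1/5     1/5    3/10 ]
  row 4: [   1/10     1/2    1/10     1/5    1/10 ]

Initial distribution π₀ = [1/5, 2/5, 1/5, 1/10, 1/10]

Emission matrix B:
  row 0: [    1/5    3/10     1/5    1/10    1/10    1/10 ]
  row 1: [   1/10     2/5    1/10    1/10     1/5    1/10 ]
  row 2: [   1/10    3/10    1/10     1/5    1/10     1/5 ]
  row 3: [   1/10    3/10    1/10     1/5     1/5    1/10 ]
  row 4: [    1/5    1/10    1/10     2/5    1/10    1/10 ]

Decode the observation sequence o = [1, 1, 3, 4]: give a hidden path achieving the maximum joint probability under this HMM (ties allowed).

t=0: δ = [6.000e-02, 1.600e-01, 6.000e-02, 3.000e-02, 1.000e-02]  (obs o_0=1)
t=1: δ = [5.400e-03, 1.920e-02, 4.800e-03, 9.600e-03, 4.800e-03]  ψ = [0, 1, 1, 1, 1]  (obs o_1=1)
t=2: δ = [1.920e-04, 5.760e-04, 3.840e-04, 7.680e-04, 2.304e-03]  ψ = [1, 1, 1, 1, 1]  (obs o_2=3)
t=3: δ = [2.304e-05, 2.304e-04, 2.304e-05, 9.216e-05, 2.304e-05]  ψ = [4, 4, 4, 4, 3]  (obs o_3=4)
backtrack: best end state = 1; path = [1, 1, 4, 1]

path = [1, 1, 4, 1]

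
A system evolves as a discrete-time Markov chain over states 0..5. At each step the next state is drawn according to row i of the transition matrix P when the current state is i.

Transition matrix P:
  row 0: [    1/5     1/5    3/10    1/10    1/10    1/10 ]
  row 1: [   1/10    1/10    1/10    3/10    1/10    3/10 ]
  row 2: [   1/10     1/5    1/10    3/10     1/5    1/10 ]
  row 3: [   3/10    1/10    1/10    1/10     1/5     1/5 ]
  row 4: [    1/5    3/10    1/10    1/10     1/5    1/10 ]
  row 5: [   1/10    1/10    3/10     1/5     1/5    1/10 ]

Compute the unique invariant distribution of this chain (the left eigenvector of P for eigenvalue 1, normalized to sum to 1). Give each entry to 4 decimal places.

Balance equations π_j = Σ_i π_i·P[i][j]:
  π_0 = 1/5·π_0 + 1/10·π_1 + 1/10·π_2 + 3/10·π_3 + 1/5·π_4 + 1/10·π_5
  π_1 = 1/5·π_0 + 1/10·π_1 + 1/5·π_2 + 1/10·π_3 + 3/10·π_4 + 1/10·π_5
  π_2 = 3/10·π_0 + 1/10·π_1 + 1/10·π_2 + 1/10·π_3 + 1/10·π_4 + 3/10·π_5
  π_3 = 1/10·π_0 + 3/10·π_1 + 3/10·π_2 + 1/10·π_3 + 1/10·π_4 + 1/5·π_5
  π_4 = 1/10·π_0 + 1/10·π_1 + 1/5·π_2 + 1/5·π_3 + 1/5·π_4 + 1/5·π_5
  normalize: π_0 + π_1 + π_2 + π_3 + π_4 + π_5 = 1
Solving the linear system gives exactly π = [21831/128500, 21419/128500, 21109/128500, 11651/64250, 171/1028, 4866/32125].

π = [0.1699, 0.1667, 0.1643, 0.1813, 0.1663, 0.1515]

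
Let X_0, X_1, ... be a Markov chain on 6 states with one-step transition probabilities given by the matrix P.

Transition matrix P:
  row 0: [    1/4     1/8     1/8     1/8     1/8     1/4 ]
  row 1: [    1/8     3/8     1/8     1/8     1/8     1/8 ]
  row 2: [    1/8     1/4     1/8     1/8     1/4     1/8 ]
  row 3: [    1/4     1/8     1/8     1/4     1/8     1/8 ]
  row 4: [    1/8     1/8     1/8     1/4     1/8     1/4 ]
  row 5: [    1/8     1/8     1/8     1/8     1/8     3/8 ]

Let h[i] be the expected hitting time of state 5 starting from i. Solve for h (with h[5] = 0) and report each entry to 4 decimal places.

First-step conditioning: h[5] = 0; for i ≠ 5, h[i] = 1 + Σ_k P[i][k]·h[k].
  h[0] = 1 + 1/4·h[0] + 1/8·h[1] + 1/8·h[2] + 1/8·h[3] + 1/8·h[4]
  h[1] = 1 + 1/8·h[0] + 3/8·h[1] + 1/8·h[2] + 1/8·h[3] + 1/8·h[4]
  h[2] = 1 + 1/8·h[0] + 1/4·h[1] + 1/8·h[2] + 1/8·h[3] + 1/4·h[4]
  h[3] = 1 + 1/4·h[0] + 1/8·h[1] + 1/8·h[2] + 1/4·h[3] + 1/8·h[4]
  h[4] = 1 + 1/8·h[0] + 1/8·h[1] + 1/8·h[2] + 1/4·h[3] + 1/8·h[4]
Solving the 5×5 linear system over states ≠ 5 gives exactly h = [3584/683, 12544/2049, 12344/2049, 4096/683, 3648/683, 0] (h[5] = 0 is the target).

h = [5.2474, 6.1220, 6.0244, 5.9971, 5.3411, 0.0000]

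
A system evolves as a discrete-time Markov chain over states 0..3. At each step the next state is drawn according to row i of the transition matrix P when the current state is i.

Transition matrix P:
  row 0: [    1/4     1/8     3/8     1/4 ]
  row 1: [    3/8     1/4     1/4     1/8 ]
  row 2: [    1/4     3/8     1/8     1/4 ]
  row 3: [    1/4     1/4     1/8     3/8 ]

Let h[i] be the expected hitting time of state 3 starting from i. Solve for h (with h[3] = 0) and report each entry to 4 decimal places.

h = [4.5000, 5.1250, 4.6250, 0.0000]

First-step conditioning: h[3] = 0; for i ≠ 3, h[i] = 1 + Σ_k P[i][k]·h[k].
  h[0] = 1 + 1/4·h[0] + 1/8·h[1] + 3/8·h[2]
  h[1] = 1 + 3/8·h[0] + 1/4·h[1] + 1/4·h[2]
  h[2] = 1 + 1/4·h[0] + 3/8·h[1] + 1/8·h[2]
Solving the 3×3 linear system over states ≠ 3 gives exactly h = [9/2, 41/8, 37/8, 0] (h[3] = 0 is the target).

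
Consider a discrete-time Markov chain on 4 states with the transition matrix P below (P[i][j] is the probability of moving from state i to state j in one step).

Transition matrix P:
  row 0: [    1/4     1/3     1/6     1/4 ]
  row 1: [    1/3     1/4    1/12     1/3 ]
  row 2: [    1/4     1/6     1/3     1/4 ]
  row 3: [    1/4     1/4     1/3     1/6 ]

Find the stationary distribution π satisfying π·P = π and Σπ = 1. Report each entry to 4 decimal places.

π = [0.2712, 0.2539, 0.2247, 0.2503]

Balance equations π_j = Σ_i π_i·P[i][j]:
  π_0 = 1/4·π_0 + 1/3·π_1 + 1/4·π_2 + 1/4·π_3
  π_1 = 1/3·π_0 + 1/4·π_1 + 1/6·π_2 + 1/4·π_3
  π_2 = 1/6·π_0 + 1/12·π_1 + 1/3·π_2 + 1/3·π_3
  normalize: π_0 + π_1 + π_2 + π_3 = 1
Solving the linear system gives exactly π = [455/1678, 213/839, 377/1678, 210/839].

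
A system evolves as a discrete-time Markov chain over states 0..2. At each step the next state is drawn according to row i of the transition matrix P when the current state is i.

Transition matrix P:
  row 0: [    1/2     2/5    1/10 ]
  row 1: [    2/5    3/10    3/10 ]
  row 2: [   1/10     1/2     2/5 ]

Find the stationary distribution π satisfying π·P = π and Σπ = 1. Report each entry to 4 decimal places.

Balance equations π_j = Σ_i π_i·P[i][j]:
  π_0 = 1/2·π_0 + 2/5·π_1 + 1/10·π_2
  π_1 = 2/5·π_0 + 3/10·π_1 + 1/2·π_2
  normalize: π_0 + π_1 + π_2 = 1
Solving the linear system gives exactly π = [9/25, 29/75, 19/75].

π = [0.3600, 0.3867, 0.2533]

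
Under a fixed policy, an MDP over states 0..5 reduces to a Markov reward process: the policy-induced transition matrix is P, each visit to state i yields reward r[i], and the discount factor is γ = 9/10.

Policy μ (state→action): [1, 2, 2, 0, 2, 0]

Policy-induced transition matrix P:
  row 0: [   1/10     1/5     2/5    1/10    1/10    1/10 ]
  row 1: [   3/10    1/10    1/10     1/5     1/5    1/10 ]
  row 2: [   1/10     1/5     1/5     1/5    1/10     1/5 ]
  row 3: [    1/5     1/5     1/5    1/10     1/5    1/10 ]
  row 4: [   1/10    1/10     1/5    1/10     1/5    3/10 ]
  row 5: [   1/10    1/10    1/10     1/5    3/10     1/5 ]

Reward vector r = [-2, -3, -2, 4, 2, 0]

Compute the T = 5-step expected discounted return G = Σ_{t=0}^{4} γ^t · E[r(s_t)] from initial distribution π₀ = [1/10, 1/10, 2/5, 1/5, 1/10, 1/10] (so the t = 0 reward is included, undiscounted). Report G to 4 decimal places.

t=0: π = [0.1000, 0.1000, 0.4000, 0.2000, 0.1000, 0.1000], E[r] = -0.3000, γ^t·E[r] = -0.300000, running G = -0.300000
t=1: π = [0.1400, 0.1700, 0.2000, 0.1600, 0.1600, 0.1700], E[r] = -0.2300, γ^t·E[r] = -0.207000, running G = -0.507000
t=2: π = [0.1500, 0.1500, 0.1940, 0.1540, 0.1830, 0.1690], E[r] = -0.1560, γ^t·E[r] = -0.126360, running G = -0.633360
t=3: π = [0.1454, 0.1498, 0.1981, 0.1513, 0.1825, 0.1729], E[r] = -0.1662, γ^t·E[r] = -0.121160, running G = -0.754520
t=4: π = [0.1451, 0.1495, 0.1968, 0.1521, 0.1829, 0.1736], E[r] = -0.1580, γ^t·E[r] = -0.103690, running G = -0.858210

G = -0.8582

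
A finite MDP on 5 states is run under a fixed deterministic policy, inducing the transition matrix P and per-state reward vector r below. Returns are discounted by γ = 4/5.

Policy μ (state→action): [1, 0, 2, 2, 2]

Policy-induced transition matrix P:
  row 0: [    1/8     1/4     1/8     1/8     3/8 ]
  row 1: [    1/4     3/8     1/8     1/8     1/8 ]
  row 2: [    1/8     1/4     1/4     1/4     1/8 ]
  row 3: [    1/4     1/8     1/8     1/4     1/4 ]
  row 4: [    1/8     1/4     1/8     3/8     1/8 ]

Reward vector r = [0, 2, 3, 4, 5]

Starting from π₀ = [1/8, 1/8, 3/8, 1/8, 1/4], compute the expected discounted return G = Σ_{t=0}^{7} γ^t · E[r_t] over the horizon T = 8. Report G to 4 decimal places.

t=0: π = [0.1250, 0.1250, 0.3750, 0.1250, 0.2500], E[r] = 3.1250, γ^t·E[r] = 3.125000, running G = 3.125000
t=1: π = [0.1563, 0.2500, 0.1719, 0.2500, 0.1719], E[r] = 2.8750, γ^t·E[r] = 2.300000, running G = 5.425000
t=2: π = [0.1875, 0.2500, 0.1465, 0.2207, 0.1953], E[r] = 2.7988, γ^t·E[r] = 1.791250, running G = 7.216250
t=3: π = [0.1838, 0.2537, 0.1433, 0.2197, 0.1995], E[r] = 2.8135, γ^t·E[r] = 1.440500, running G = 8.656750
t=4: π = [0.1842, 0.2542, 0.1429, 0.2202, 0.1984], E[r] = 2.8103, γ^t·E[r] = 1.151113, running G = 9.807863
t=5: π = [0.1843, 0.2542, 0.1429, 0.2200, 0.1986], E[r] = 2.8100, γ^t·E[r] = 0.920770, running G = 10.728633
t=6: π = [0.1843, 0.2543, 0.1429, 0.2200, 0.1986], E[r] = 2.8100, γ^t·E[r] = 0.736633, running G = 11.465266
t=7: π = [0.1843, 0.2543, 0.1429, 0.2200, 0.1986], E[r] = 2.8100, γ^t·E[r] = 0.589300, running G = 12.054566

G = 12.0546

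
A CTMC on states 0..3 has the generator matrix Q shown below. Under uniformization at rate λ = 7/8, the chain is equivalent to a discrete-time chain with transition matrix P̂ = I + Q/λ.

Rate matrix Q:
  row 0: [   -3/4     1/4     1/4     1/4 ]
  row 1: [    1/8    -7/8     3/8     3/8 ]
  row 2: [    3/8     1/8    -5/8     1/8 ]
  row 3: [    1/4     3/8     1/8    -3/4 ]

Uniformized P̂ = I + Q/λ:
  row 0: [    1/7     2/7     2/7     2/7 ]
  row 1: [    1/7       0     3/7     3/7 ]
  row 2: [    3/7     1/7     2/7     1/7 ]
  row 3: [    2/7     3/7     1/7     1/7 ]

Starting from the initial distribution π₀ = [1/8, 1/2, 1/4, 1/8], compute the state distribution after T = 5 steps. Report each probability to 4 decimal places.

π = [0.2567, 0.2167, 0.2833, 0.2434]

t=0: π = [0.1250, 0.5000, 0.2500, 0.1250]
t=1: π = [0.2321, 0.1250, 0.3393, 0.3036]
t=2: π = [0.2832, 0.2449, 0.2602, 0.2117]
t=3: π = [0.2474, 0.2088, 0.2905, 0.2533]
t=4: π = [0.2620, 0.2207, 0.2794, 0.2379]
t=5: π = [0.2567, 0.2167, 0.2833, 0.2434]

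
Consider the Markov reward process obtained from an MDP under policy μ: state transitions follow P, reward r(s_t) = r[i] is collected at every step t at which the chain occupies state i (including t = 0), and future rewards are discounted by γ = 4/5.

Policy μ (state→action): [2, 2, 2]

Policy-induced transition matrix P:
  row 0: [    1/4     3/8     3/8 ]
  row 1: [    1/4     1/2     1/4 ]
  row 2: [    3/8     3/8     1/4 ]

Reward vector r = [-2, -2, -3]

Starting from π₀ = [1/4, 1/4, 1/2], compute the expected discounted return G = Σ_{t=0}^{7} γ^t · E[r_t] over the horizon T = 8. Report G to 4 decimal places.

G = -9.7240

t=0: π = [0.2500, 0.2500, 0.5000], E[r] = -2.5000, γ^t·E[r] = -2.500000, running G = -2.500000
t=1: π = [0.3125, 0.4063, 0.2813], E[r] = -2.2813, γ^t·E[r] = -1.825000, running G = -4.325000
t=2: π = [0.2852, 0.4258, 0.2891], E[r] = -2.2891, γ^t·E[r] = -1.465000, running G = -5.790000
t=3: π = [0.2861, 0.4282, 0.2856], E[r] = -2.2856, γ^t·E[r] = -1.170250, running G = -6.960250
t=4: π = [0.2857, 0.4285, 0.2858], E[r] = -2.2858, γ^t·E[r] = -0.936250, running G = -7.896500
t=5: π = [0.2857, 0.4286, 0.2857], E[r] = -2.2857, γ^t·E[r] = -0.748983, running G = -8.645483
t=6: π = [0.2857, 0.4286, 0.2857], E[r] = -2.2857, γ^t·E[r] = -0.599187, running G = -9.244669
t=7: π = [0.2857, 0.4286, 0.2857], E[r] = -2.2857, γ^t·E[r] = -0.479349, running G = -9.724018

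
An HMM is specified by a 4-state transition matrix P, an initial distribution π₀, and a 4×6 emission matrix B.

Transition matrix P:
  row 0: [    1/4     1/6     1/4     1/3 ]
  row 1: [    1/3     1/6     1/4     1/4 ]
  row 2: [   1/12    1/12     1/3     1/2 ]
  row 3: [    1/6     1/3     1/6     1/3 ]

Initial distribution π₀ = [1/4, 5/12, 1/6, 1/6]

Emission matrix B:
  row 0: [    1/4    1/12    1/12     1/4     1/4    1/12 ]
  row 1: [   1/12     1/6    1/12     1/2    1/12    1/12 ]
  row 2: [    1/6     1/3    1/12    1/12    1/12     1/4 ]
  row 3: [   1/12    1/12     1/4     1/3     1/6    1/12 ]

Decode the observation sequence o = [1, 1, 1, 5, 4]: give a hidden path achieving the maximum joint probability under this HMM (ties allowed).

t=0: δ = [2.083e-02, 6.944e-02, 5.556e-02, 1.389e-02]  (obs o_0=1)
t=1: δ = [1.929e-03, 1.929e-03, 6.173e-03, 2.315e-03]  ψ = [1, 1, 2, 2]  (obs o_1=1)
t=2: δ = [5.358e-05, 1.286e-04, 6.859e-04, 2.572e-04]  ψ = [1, 3, 2, 2]  (obs o_2=1)
t=3: δ = [4.763e-06, 7.144e-06, 5.716e-05, 2.858e-05]  ψ = [2, 3, 2, 2]  (obs o_3=5)
t=4: δ = [1.191e-06, 7.938e-07, 1.588e-06, 4.763e-06]  ψ = [2, 3, 2, 2]  (obs o_4=4)
backtrack: best end state = 3; path = [2, 2, 2, 2, 3]

path = [2, 2, 2, 2, 3]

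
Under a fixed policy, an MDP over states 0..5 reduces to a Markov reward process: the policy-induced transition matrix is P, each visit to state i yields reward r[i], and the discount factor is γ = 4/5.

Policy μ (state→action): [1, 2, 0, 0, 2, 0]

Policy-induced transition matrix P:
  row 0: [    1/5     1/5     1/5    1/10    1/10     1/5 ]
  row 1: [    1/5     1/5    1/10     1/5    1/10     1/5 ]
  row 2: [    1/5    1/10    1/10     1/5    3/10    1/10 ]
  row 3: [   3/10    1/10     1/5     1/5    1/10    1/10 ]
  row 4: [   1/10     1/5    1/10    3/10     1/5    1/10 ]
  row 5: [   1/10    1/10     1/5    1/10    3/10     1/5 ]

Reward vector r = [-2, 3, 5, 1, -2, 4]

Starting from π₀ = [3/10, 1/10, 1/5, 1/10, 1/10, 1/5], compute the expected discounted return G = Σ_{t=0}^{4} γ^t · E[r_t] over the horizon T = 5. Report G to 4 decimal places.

t=0: π = [0.3000, 0.1000, 0.2000, 0.1000, 0.1000, 0.2000], E[r] = 1.4000, γ^t·E[r] = 1.400000, running G = 1.400000
t=1: π = [0.1800, 0.1500, 0.1600, 0.1600, 0.1900, 0.1600], E[r] = 1.3100, γ^t·E[r] = 1.048000, running G = 2.448000
t=2: π = [0.1810, 0.1520, 0.1500, 0.1850, 0.1830, 0.1490], E[r] = 1.2590, γ^t·E[r] = 0.805760, running G = 3.253760
t=3: π = [0.1853, 0.1516, 0.1515, 0.1853, 0.1781, 0.1482], E[r] = 1.2636, γ^t·E[r] = 0.646963, running G = 3.900723
t=4: π = [0.1859, 0.1515, 0.1519, 0.1845, 0.1778, 0.1485], E[r] = 1.2651, γ^t·E[r] = 0.518185, running G = 4.418908

G = 4.4189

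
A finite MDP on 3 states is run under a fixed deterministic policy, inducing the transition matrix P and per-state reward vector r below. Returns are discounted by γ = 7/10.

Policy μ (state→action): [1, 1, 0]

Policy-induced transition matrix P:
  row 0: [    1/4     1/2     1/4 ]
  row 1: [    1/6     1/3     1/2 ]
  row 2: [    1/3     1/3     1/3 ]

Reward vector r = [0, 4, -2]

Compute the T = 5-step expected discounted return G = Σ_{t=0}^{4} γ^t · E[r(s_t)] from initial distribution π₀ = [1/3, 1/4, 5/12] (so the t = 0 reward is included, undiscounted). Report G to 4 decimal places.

t=0: π = [0.3333, 0.2500, 0.4167], E[r] = 0.1667, γ^t·E[r] = 0.166667, running G = 0.166667
t=1: π = [0.2639, 0.3889, 0.3472], E[r] = 0.8611, γ^t·E[r] = 0.602778, running G = 0.769444
t=2: π = [0.2465, 0.3773, 0.3762], E[r] = 0.7569, γ^t·E[r] = 0.370903, running G = 1.140347
t=3: π = [0.2499, 0.3744, 0.3757], E[r] = 0.7463, γ^t·E[r] = 0.255993, running G = 1.396340
t=4: π = [0.2501, 0.3750, 0.3749], E[r] = 0.7501, γ^t·E[r] = 0.180102, running G = 1.576442

G = 1.5764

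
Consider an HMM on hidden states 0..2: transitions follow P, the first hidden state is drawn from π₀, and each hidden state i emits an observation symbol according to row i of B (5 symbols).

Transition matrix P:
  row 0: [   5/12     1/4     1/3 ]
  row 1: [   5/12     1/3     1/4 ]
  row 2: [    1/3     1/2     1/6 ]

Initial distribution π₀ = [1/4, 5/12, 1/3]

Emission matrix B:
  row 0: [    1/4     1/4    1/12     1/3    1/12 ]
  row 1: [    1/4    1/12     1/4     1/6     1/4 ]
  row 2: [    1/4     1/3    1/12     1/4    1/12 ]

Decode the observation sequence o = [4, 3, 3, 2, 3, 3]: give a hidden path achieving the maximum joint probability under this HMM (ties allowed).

path = [1, 0, 2, 1, 0, 0]

t=0: δ = [2.083e-02, 1.042e-01, 2.778e-02]  (obs o_0=4)
t=1: δ = [1.447e-02, 5.787e-03, 6.510e-03]  ψ = [1, 1, 1]  (obs o_1=3)
t=2: δ = [2.009e-03, 6.028e-04, 1.206e-03]  ψ = [0, 0, 0]  (obs o_2=3)
t=3: δ = [6.977e-05, 1.507e-04, 5.582e-05]  ψ = [0, 2, 0]  (obs o_3=2)
t=4: δ = [2.093e-05, 8.372e-06, 9.419e-06]  ψ = [1, 1, 1]  (obs o_4=3)
t=5: δ = [2.907e-06, 8.721e-07, 1.744e-06]  ψ = [0, 0, 0]  (obs o_5=3)
backtrack: best end state = 0; path = [1, 0, 2, 1, 0, 0]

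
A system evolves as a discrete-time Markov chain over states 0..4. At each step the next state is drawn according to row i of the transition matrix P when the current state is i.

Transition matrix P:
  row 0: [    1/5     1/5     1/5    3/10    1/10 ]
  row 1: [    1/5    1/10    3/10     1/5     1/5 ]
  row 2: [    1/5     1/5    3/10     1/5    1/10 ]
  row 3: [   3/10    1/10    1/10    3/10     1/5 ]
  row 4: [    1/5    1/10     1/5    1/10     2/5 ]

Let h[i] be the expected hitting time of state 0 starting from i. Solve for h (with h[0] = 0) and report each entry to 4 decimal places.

First-step conditioning: h[0] = 0; for i ≠ 0, h[i] = 1 + Σ_k P[i][k]·h[k].
  h[1] = 1 + 1/10·h[1] + 3/10·h[2] + 1/5·h[3] + 1/5·h[4]
  h[2] = 1 + 1/5·h[1] + 3/10·h[2] + 1/5·h[3] + 1/10·h[4]
  h[3] = 1 + 1/10·h[1] + 1/10·h[2] + 3/10·h[3] + 1/5·h[4]
  h[4] = 1 + 1/10·h[1] + 1/5·h[2] + 1/10·h[3] + 2/5·h[4]
Solving the 4×4 linear system over states ≠ 0 gives exactly h = [0, 7130/1567, 7120/1567, 6340/1567, 7230/1567] (h[0] = 0 is the target).

h = [0.0000, 4.5501, 4.5437, 4.0459, 4.6139]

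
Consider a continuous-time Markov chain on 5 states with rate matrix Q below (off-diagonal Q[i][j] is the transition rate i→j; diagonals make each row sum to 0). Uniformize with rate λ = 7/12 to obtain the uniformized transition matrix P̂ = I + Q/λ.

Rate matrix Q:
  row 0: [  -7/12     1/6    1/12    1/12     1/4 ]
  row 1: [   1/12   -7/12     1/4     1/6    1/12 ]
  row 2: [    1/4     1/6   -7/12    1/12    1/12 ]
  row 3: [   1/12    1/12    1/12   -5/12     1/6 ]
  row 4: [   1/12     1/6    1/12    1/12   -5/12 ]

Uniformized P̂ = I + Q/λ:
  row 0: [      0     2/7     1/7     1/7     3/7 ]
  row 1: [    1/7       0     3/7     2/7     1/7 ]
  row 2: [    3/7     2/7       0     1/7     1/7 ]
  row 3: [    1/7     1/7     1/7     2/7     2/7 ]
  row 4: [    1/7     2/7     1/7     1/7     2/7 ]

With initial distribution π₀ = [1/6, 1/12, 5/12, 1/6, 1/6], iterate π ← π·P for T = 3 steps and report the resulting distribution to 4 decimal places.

π = [0.1788, 0.2019, 0.1698, 0.1992, 0.2502]

t=0: π = [0.1667, 0.0833, 0.4167, 0.1667, 0.1667]
t=1: π = [0.2381, 0.2381, 0.1071, 0.1786, 0.2381]
t=2: π = [0.1395, 0.1922, 0.1956, 0.2024, 0.2704]
t=3: π = [0.1788, 0.2019, 0.1698, 0.1992, 0.2502]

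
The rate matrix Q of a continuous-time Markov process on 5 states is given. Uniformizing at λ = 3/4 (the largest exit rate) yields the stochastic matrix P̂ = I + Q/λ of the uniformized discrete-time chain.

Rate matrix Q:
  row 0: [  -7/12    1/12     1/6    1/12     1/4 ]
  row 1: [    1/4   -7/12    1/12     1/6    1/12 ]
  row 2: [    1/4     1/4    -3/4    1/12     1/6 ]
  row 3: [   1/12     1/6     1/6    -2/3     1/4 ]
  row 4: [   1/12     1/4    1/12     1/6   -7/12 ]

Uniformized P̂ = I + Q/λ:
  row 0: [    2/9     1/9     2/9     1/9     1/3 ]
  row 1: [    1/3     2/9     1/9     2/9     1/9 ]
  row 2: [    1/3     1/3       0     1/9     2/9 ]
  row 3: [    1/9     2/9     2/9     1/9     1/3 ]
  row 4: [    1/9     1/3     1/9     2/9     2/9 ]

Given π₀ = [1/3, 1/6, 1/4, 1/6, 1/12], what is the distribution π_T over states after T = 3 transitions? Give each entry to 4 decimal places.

t=0: π = [0.3333, 0.1667, 0.2500, 0.1667, 0.0833]
t=1: π = [0.2407, 0.2222, 0.1389, 0.1389, 0.2593]
t=2: π = [0.2181, 0.2397, 0.1379, 0.1646, 0.2397]
t=3: π = [0.2193, 0.2399, 0.1383, 0.1644, 0.2381]

π = [0.2193, 0.2399, 0.1383, 0.1644, 0.2381]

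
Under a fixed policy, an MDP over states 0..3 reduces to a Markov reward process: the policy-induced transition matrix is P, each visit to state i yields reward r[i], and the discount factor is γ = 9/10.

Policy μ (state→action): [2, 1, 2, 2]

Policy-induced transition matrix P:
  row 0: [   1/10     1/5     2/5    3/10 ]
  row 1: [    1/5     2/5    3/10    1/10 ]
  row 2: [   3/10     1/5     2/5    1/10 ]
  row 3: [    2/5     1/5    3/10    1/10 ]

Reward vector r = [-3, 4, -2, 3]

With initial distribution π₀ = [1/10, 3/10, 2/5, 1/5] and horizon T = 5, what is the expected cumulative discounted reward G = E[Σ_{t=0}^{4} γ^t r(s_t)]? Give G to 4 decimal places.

G = 0.6369

t=0: π = [0.1000, 0.3000, 0.4000, 0.2000], E[r] = 0.7000, γ^t·E[r] = 0.700000, running G = 0.700000
t=1: π = [0.2700, 0.2600, 0.3500, 0.1200], E[r] = -0.1100, γ^t·E[r] = -0.099000, running G = 0.601000
t=2: π = [0.2320, 0.2520, 0.3620, 0.1540], E[r] = 0.0500, γ^t·E[r] = 0.040500, running G = 0.641500
t=3: π = [0.2438, 0.2504, 0.3594, 0.1464], E[r] = -0.0094, γ^t·E[r] = -0.006853, running G = 0.634647
t=4: π = [0.2408, 0.2501, 0.3603, 0.1488], E[r] = 0.0034, γ^t·E[r] = 0.002257, running G = 0.636904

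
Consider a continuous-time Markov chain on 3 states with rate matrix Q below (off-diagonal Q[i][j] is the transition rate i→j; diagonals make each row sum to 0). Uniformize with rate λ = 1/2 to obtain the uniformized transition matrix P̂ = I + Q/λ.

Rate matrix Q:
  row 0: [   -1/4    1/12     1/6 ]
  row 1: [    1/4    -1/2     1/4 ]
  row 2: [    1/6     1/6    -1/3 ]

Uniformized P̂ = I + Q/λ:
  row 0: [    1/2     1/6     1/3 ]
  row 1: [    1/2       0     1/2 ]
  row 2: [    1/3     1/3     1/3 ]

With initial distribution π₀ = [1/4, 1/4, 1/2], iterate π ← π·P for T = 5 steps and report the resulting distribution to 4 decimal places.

t=0: π = [0.2500, 0.2500, 0.5000]
t=1: π = [0.4167, 0.2083, 0.3750]
t=2: π = [0.4375, 0.1944, 0.3681]
t=3: π = [0.4387, 0.1956, 0.3657]
t=4: π = [0.4390, 0.1950, 0.3659]
t=5: π = [0.4390, 0.1952, 0.3658]

π = [0.4390, 0.1952, 0.3658]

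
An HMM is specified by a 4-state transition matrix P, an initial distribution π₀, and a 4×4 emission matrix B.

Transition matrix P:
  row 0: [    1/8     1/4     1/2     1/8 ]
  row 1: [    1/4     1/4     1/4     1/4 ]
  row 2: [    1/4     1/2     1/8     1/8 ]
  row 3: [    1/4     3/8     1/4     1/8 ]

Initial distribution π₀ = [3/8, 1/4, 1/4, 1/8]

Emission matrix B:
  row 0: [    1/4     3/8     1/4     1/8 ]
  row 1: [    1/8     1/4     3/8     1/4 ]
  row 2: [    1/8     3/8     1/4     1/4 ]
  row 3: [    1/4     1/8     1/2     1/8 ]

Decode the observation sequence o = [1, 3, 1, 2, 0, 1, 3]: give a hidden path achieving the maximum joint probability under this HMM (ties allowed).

path = [0, 2, 1, 3, 0, 2, 1]

t=0: δ = [1.406e-01, 6.250e-02, 9.375e-02, 1.562e-02]  (obs o_0=1)
t=1: δ = [2.930e-03, 1.172e-02, 1.758e-02, 2.197e-03]  ψ = [2, 2, 0, 0]  (obs o_1=3)
t=2: δ = [1.648e-03, 2.197e-03, 1.099e-03, 3.662e-04]  ψ = [2, 2, 1, 1]  (obs o_2=1)
t=3: δ = [1.373e-04, 2.060e-04, 2.060e-04, 2.747e-04]  ψ = [1, 1, 0, 1]  (obs o_3=2)
t=4: δ = [1.717e-05, 1.287e-05, 8.583e-06, 1.287e-05]  ψ = [3, 2, 0, 1]  (obs o_4=0)
t=5: δ = [1.207e-06, 1.207e-06, 3.219e-06, 4.023e-07]  ψ = [1, 3, 0, 1]  (obs o_5=1)
t=6: δ = [1.006e-07, 4.023e-07, 1.509e-07, 5.029e-08]  ψ = [2, 2, 0, 2]  (obs o_6=3)
backtrack: best end state = 1; path = [0, 2, 1, 3, 0, 2, 1]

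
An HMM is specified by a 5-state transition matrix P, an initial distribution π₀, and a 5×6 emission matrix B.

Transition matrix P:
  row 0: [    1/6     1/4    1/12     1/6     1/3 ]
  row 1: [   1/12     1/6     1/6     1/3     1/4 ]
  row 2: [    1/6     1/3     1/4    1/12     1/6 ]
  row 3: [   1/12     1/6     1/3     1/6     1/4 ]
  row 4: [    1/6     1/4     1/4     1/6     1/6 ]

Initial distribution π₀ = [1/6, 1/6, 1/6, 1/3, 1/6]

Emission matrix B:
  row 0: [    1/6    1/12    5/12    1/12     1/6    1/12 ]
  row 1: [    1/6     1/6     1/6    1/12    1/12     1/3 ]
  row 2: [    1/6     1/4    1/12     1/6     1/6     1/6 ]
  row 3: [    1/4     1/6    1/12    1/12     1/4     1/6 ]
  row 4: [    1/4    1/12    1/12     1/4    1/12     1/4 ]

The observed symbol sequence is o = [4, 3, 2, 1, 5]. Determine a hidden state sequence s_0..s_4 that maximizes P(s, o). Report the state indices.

path = [3, 2, 1, 2, 1]

t=0: δ = [2.778e-02, 1.389e-02, 2.778e-02, 8.333e-02, 1.389e-02]  (obs o_0=4)
t=1: δ = [5.787e-04, 1.157e-03, 4.630e-03, 1.157e-03, 5.208e-03]  ψ = [3, 3, 3, 3, 3]  (obs o_1=3)
t=2: δ = [3.617e-04, 2.572e-04, 1.085e-04, 7.234e-05, 7.234e-05]  ψ = [4, 2, 4, 4, 4]  (obs o_2=2)
t=3: δ = [5.023e-06, 1.507e-05, 1.072e-05, 1.429e-05, 1.005e-05]  ψ = [0, 0, 1, 1, 0]  (obs o_3=1)
t=4: δ = [1.488e-07, 1.191e-06, 7.938e-07, 8.372e-07, 9.419e-07]  ψ = [2, 2, 3, 1, 1]  (obs o_4=5)
backtrack: best end state = 1; path = [3, 2, 1, 2, 1]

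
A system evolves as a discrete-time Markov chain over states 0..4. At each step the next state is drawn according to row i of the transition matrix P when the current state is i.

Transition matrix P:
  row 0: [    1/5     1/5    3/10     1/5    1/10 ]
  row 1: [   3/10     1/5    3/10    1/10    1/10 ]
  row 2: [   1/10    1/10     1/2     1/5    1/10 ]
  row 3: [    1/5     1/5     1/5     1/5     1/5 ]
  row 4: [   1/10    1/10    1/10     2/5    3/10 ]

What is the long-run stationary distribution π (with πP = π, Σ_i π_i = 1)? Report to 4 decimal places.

Balance equations π_j = Σ_i π_i·P[i][j]:
  π_0 = 1/5·π_0 + 3/10·π_1 + 1/10·π_2 + 1/5·π_3 + 1/10·π_4
  π_1 = 1/5·π_0 + 1/5·π_1 + 1/10·π_2 + 1/5·π_3 + 1/10·π_4
  π_2 = 3/10·π_0 + 3/10·π_1 + 1/2·π_2 + 1/5·π_3 + 1/10·π_4
  π_3 = 1/5·π_0 + 1/10·π_1 + 1/5·π_2 + 1/5·π_3 + 2/5·π_4
  normalize: π_0 + π_1 + π_2 + π_3 + π_4 = 1
Solving the linear system gives exactly π = [528/3121, 480/3121, 968/3121, 671/3121, 474/3121].

π = [0.1692, 0.1538, 0.3102, 0.2150, 0.1519]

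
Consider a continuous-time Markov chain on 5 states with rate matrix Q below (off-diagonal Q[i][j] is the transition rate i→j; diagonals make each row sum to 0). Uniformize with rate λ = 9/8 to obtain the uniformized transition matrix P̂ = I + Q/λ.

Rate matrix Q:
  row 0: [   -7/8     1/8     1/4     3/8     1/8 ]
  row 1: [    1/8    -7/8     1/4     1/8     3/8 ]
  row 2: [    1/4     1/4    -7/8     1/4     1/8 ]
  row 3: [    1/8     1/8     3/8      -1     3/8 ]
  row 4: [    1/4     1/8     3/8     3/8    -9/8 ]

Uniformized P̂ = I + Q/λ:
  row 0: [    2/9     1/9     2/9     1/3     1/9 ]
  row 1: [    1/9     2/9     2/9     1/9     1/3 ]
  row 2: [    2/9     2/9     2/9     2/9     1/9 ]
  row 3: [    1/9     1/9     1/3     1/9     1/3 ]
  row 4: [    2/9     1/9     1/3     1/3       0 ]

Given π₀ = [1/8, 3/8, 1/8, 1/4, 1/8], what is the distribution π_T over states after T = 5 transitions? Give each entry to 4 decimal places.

t=0: π = [0.1250, 0.3750, 0.1250, 0.2500, 0.1250]
t=1: π = [0.1528, 0.1667, 0.2639, 0.1806, 0.2361]
t=2: π = [0.1836, 0.1590, 0.2685, 0.2269, 0.1620]
t=3: π = [0.1794, 0.1586, 0.2654, 0.2178, 0.1788]
t=4: π = [0.1804, 0.1582, 0.2663, 0.2202, 0.1749]
t=5: π = [0.1802, 0.1583, 0.2661, 0.2197, 0.1758]

π = [0.1802, 0.1583, 0.2661, 0.2197, 0.1758]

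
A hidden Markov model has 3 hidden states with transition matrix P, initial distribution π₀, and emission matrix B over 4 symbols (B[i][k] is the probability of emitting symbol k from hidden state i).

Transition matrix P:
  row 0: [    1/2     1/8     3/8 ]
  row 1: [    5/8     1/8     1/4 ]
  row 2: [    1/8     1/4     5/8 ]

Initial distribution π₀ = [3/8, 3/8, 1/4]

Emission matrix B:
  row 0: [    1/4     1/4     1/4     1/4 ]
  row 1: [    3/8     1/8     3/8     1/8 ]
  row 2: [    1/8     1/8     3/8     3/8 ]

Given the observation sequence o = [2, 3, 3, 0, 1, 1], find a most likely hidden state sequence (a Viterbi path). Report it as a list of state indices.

t=0: δ = [9.375e-02, 1.406e-01, 9.375e-02]  (obs o_0=2)
t=1: δ = [2.197e-02, 2.930e-03, 2.197e-02]  ψ = [1, 2, 2]  (obs o_1=3)
t=2: δ = [2.747e-03, 6.866e-04, 5.150e-03]  ψ = [0, 2, 2]  (obs o_2=3)
t=3: δ = [3.433e-04, 4.828e-04, 4.023e-04]  ψ = [0, 2, 2]  (obs o_3=0)
t=4: δ = [7.544e-05, 1.257e-05, 3.143e-05]  ψ = [1, 2, 2]  (obs o_4=1)
t=5: δ = [9.430e-06, 1.179e-06, 3.536e-06]  ψ = [0, 0, 0]  (obs o_5=1)
backtrack: best end state = 0; path = [2, 2, 2, 1, 0, 0]

path = [2, 2, 2, 1, 0, 0]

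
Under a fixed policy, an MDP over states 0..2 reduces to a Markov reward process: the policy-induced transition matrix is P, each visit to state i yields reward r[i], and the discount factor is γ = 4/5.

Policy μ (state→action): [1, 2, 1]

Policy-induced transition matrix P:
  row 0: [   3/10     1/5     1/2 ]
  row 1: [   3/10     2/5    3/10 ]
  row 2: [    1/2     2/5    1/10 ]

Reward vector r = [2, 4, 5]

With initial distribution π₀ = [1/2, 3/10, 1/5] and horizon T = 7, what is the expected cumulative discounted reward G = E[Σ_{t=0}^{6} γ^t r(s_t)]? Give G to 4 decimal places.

t=0: π = [0.5000, 0.3000, 0.2000], E[r] = 3.2000, γ^t·E[r] = 3.200000, running G = 3.200000
t=1: π = [0.3400, 0.3000, 0.3600], E[r] = 3.6800, γ^t·E[r] = 2.944000, running G = 6.144000
t=2: π = [0.3720, 0.3320, 0.2960], E[r] = 3.5520, γ^t·E[r] = 2.273280, running G = 8.417280
t=3: π = [0.3592, 0.3256, 0.3152], E[r] = 3.5968, γ^t·E[r] = 1.841562, running G = 10.258842
t=4: π = [0.3630, 0.3282, 0.3088], E[r] = 3.5827, γ^t·E[r] = 1.467482, running G = 11.726324
t=5: π = [0.3618, 0.3274, 0.3108], E[r] = 3.5873, γ^t·E[r] = 1.175496, running G = 12.901819
t=6: π = [0.3622, 0.3276, 0.3102], E[r] = 3.5858, γ^t·E[r] = 0.940007, running G = 13.841827

G = 13.8418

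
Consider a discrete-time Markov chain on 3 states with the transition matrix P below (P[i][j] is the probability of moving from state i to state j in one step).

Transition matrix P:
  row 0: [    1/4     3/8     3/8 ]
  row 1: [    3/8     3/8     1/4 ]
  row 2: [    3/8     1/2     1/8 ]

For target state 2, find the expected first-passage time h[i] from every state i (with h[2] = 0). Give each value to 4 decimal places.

h = [3.0476, 3.4286, 0.0000]

First-step conditioning: h[2] = 0; for i ≠ 2, h[i] = 1 + Σ_k P[i][k]·h[k].
  h[0] = 1 + 1/4·h[0] + 3/8·h[1]
  h[1] = 1 + 3/8·h[0] + 3/8·h[1]
Solving the 2×2 linear system over states ≠ 2 gives exactly h = [64/21, 24/7, 0] (h[2] = 0 is the target).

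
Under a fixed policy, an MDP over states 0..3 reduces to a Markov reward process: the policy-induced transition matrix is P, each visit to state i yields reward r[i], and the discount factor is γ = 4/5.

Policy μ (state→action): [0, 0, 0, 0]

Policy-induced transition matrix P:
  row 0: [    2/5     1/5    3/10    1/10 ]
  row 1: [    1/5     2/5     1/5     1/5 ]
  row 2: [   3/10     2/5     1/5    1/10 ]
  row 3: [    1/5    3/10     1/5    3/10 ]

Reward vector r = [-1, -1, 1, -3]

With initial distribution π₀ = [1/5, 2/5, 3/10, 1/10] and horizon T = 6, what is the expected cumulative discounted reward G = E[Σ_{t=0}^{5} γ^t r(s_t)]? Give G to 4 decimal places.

G = -2.9627

t=0: π = [0.2000, 0.4000, 0.3000, 0.1000], E[r] = -0.6000, γ^t·E[r] = -0.600000, running G = -0.600000
t=1: π = [0.2700, 0.3500, 0.2200, 0.1600], E[r] = -0.8800, γ^t·E[r] = -0.704000, running G = -1.304000
t=2: π = [0.2760, 0.3300, 0.2270, 0.1670], E[r] = -0.8800, γ^t·E[r] = -0.563200, running G = -1.867200
t=3: π = [0.2779, 0.3281, 0.2276, 0.1664], E[r] = -0.8776, γ^t·E[r] = -0.449331, running G = -2.316531
t=4: π = [0.2783, 0.3278, 0.2278, 0.1661], E[r] = -0.8766, γ^t·E[r] = -0.359055, running G = -2.675587
t=5: π = [0.2784, 0.3277, 0.2278, 0.1660], E[r] = -0.8763, γ^t·E[r] = -0.287154, running G = -2.962740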